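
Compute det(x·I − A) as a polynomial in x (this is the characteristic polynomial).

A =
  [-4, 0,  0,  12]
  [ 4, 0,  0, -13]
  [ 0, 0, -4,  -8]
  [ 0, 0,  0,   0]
x^4 + 8*x^3 + 16*x^2

Expanding det(x·I − A) (e.g. by cofactor expansion or by noting that A is similar to its Jordan form J, which has the same characteristic polynomial as A) gives
  χ_A(x) = x^4 + 8*x^3 + 16*x^2
which factors as x^2*(x + 4)^2. The eigenvalues (with algebraic multiplicities) are λ = -4 with multiplicity 2, λ = 0 with multiplicity 2.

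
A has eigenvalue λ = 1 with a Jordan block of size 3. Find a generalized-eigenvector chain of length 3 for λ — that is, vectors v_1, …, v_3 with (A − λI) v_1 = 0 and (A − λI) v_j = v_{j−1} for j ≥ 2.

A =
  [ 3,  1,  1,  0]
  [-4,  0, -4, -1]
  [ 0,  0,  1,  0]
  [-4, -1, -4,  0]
A Jordan chain for λ = 1 of length 3:
v_1 = (1, -2, 0, -2)ᵀ
v_2 = (1, -1, 0, -1)ᵀ
v_3 = (0, 1, 0, 0)ᵀ

Let N = A − (1)·I. We want v_3 with N^3 v_3 = 0 but N^2 v_3 ≠ 0; then v_{j-1} := N · v_j for j = 3, …, 2.

Pick v_3 = (0, 1, 0, 0)ᵀ.
Then v_2 = N · v_3 = (1, -1, 0, -1)ᵀ.
Then v_1 = N · v_2 = (1, -2, 0, -2)ᵀ.

Sanity check: (A − (1)·I) v_1 = (0, 0, 0, 0)ᵀ = 0. ✓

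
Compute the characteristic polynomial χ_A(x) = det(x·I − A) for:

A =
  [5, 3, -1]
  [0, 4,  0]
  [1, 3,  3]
x^3 - 12*x^2 + 48*x - 64

Expanding det(x·I − A) (e.g. by cofactor expansion or by noting that A is similar to its Jordan form J, which has the same characteristic polynomial as A) gives
  χ_A(x) = x^3 - 12*x^2 + 48*x - 64
which factors as (x - 4)^3. The eigenvalues (with algebraic multiplicities) are λ = 4 with multiplicity 3.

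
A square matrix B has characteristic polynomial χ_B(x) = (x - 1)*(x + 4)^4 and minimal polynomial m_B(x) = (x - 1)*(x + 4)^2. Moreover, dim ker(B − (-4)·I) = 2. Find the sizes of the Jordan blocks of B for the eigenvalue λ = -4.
Block sizes for λ = -4: [2, 2]

Step 1 — from the characteristic polynomial, algebraic multiplicity of λ = -4 is 4. From dim ker(B − (-4)·I) = 2, there are exactly 2 Jordan blocks for λ = -4.
Step 2 — from the minimal polynomial, the factor (x + 4)^2 tells us the largest block for λ = -4 has size 2.
Step 3 — with total size 4, 2 blocks, and largest block 2, the block sizes (in nonincreasing order) are [2, 2].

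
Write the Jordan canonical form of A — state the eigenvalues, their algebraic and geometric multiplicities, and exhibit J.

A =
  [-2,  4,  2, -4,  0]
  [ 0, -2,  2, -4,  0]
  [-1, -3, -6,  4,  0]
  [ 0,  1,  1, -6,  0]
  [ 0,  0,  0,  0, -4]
J_3(-4) ⊕ J_1(-4) ⊕ J_1(-4)

The characteristic polynomial is
  det(x·I − A) = x^5 + 20*x^4 + 160*x^3 + 640*x^2 + 1280*x + 1024 = (x + 4)^5

Eigenvalues and multiplicities (the geometric multiplicity of λ is n − rank(A − λI), which equals the number of Jordan blocks for λ):
  λ = -4: algebraic multiplicity = 5, geometric multiplicity = 3

Determining the block sizes for each eigenvalue:
  λ = -4: with am = 5 and gm = 3, the partition is not yet determined (e.g. several partitions of 5 into 3 parts exist). Let N = A − (-4)·I. Computing rank(N^1) = 2, rank(N^2) = 1, rank(N^3) = 0; the number of blocks of size ≥ j is rank(N^{j−1}) − rank(N^j), giving [3, 1, 1]. So we have 1 block(s) of size 3, 2 block(s) of size 1 → block sizes [3, 1, 1]

Assembling the blocks gives a Jordan form
J =
  [-4,  1,  0,  0,  0]
  [ 0, -4,  1,  0,  0]
  [ 0,  0, -4,  0,  0]
  [ 0,  0,  0, -4,  0]
  [ 0,  0,  0,  0, -4]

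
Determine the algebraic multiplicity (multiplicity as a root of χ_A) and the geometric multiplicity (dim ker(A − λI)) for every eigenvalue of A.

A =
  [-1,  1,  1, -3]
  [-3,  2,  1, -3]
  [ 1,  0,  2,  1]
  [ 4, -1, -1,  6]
λ = 2: alg = 3, geom = 1; λ = 3: alg = 1, geom = 1

Step 1 — factor the characteristic polynomial to read off the algebraic multiplicities:
  χ_A(x) = (x - 3)*(x - 2)^3

Step 2 — compute geometric multiplicities via the rank-nullity identity g(λ) = n − rank(A − λI):
  rank(A − (2)·I) = 3, so dim ker(A − (2)·I) = n − 3 = 1
  rank(A − (3)·I) = 3, so dim ker(A − (3)·I) = n − 3 = 1

Summary:
  λ = 2: algebraic multiplicity = 3, geometric multiplicity = 1
  λ = 3: algebraic multiplicity = 1, geometric multiplicity = 1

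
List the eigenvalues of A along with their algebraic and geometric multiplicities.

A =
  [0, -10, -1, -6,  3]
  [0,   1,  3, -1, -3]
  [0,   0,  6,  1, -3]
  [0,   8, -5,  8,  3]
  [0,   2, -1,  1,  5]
λ = 0: alg = 1, geom = 1; λ = 5: alg = 4, geom = 2

Step 1 — factor the characteristic polynomial to read off the algebraic multiplicities:
  χ_A(x) = x*(x - 5)^4

Step 2 — compute geometric multiplicities via the rank-nullity identity g(λ) = n − rank(A − λI):
  rank(A − (0)·I) = 4, so dim ker(A − (0)·I) = n − 4 = 1
  rank(A − (5)·I) = 3, so dim ker(A − (5)·I) = n − 3 = 2

Summary:
  λ = 0: algebraic multiplicity = 1, geometric multiplicity = 1
  λ = 5: algebraic multiplicity = 4, geometric multiplicity = 2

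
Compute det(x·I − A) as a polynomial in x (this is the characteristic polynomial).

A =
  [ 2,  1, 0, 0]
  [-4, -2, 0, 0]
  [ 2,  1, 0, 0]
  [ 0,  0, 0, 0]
x^4

Expanding det(x·I − A) (e.g. by cofactor expansion or by noting that A is similar to its Jordan form J, which has the same characteristic polynomial as A) gives
  χ_A(x) = x^4
which factors as x^4. The eigenvalues (with algebraic multiplicities) are λ = 0 with multiplicity 4.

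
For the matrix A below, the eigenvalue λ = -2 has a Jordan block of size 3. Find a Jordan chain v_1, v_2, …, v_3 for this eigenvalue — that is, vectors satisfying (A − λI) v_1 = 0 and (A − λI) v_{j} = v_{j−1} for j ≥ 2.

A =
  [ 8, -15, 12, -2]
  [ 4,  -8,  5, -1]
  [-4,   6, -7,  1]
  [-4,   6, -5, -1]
A Jordan chain for λ = -2 of length 3:
v_1 = (-5, -2, 2, 2)ᵀ
v_2 = (12, 5, -5, -5)ᵀ
v_3 = (0, 0, 1, 0)ᵀ

Let N = A − (-2)·I. We want v_3 with N^3 v_3 = 0 but N^2 v_3 ≠ 0; then v_{j-1} := N · v_j for j = 3, …, 2.

Pick v_3 = (0, 0, 1, 0)ᵀ.
Then v_2 = N · v_3 = (12, 5, -5, -5)ᵀ.
Then v_1 = N · v_2 = (-5, -2, 2, 2)ᵀ.

Sanity check: (A − (-2)·I) v_1 = (0, 0, 0, 0)ᵀ = 0. ✓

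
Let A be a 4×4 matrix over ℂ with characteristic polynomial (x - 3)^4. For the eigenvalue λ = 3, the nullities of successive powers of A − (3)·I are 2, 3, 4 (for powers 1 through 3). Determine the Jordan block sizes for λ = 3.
Block sizes for λ = 3: [3, 1]

From the dimensions of kernels of powers, the number of Jordan blocks of size at least j is d_j − d_{j−1} where d_j = dim ker(N^j) (with d_0 = 0). Computing the differences gives [2, 1, 1].
The number of blocks of size exactly k is (#blocks of size ≥ k) − (#blocks of size ≥ k + 1), so the partition is: 1 block(s) of size 1, 1 block(s) of size 3.
In nonincreasing order the block sizes are [3, 1].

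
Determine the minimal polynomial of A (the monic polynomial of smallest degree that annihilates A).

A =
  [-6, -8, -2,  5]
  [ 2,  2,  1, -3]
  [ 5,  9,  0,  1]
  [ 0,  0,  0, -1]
x^4 + 5*x^3 + 9*x^2 + 7*x + 2

The characteristic polynomial is χ_A(x) = (x + 1)^3*(x + 2), so the eigenvalues are known. The minimal polynomial is
  m_A(x) = Π_λ (x − λ)^{k_λ}
where k_λ is the size of the *largest* Jordan block for λ (equivalently, the smallest k with (A − λI)^k v = 0 for every generalised eigenvector v of λ).

  λ = -2: largest Jordan block has size 1, contributing (x + 2)
  λ = -1: largest Jordan block has size 3, contributing (x + 1)^3

So m_A(x) = (x + 1)^3*(x + 2) = x^4 + 5*x^3 + 9*x^2 + 7*x + 2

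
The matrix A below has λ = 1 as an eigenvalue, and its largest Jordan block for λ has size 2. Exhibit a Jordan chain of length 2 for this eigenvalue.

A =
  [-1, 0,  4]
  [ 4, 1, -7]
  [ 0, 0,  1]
A Jordan chain for λ = 1 of length 2:
v_1 = (0, 1, 0)ᵀ
v_2 = (2, 0, 1)ᵀ

Let N = A − (1)·I. We want v_2 with N^2 v_2 = 0 but N^1 v_2 ≠ 0; then v_{j-1} := N · v_j for j = 2, …, 2.

Pick v_2 = (2, 0, 1)ᵀ.
Then v_1 = N · v_2 = (0, 1, 0)ᵀ.

Sanity check: (A − (1)·I) v_1 = (0, 0, 0)ᵀ = 0. ✓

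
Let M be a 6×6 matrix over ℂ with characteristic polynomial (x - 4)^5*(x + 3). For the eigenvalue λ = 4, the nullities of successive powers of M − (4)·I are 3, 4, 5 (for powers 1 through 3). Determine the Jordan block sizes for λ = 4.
Block sizes for λ = 4: [3, 1, 1]

From the dimensions of kernels of powers, the number of Jordan blocks of size at least j is d_j − d_{j−1} where d_j = dim ker(N^j) (with d_0 = 0). Computing the differences gives [3, 1, 1].
The number of blocks of size exactly k is (#blocks of size ≥ k) − (#blocks of size ≥ k + 1), so the partition is: 2 block(s) of size 1, 1 block(s) of size 3.
In nonincreasing order the block sizes are [3, 1, 1].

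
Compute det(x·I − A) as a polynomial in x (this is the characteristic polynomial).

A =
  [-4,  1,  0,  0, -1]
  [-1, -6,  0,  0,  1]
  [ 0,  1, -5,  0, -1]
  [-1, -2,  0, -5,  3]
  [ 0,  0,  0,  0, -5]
x^5 + 25*x^4 + 250*x^3 + 1250*x^2 + 3125*x + 3125

Expanding det(x·I − A) (e.g. by cofactor expansion or by noting that A is similar to its Jordan form J, which has the same characteristic polynomial as A) gives
  χ_A(x) = x^5 + 25*x^4 + 250*x^3 + 1250*x^2 + 3125*x + 3125
which factors as (x + 5)^5. The eigenvalues (with algebraic multiplicities) are λ = -5 with multiplicity 5.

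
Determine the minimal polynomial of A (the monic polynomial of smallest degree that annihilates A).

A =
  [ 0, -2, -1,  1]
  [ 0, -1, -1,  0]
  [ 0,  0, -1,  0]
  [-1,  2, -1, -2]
x^2 + 2*x + 1

The characteristic polynomial is χ_A(x) = (x + 1)^4, so the eigenvalues are known. The minimal polynomial is
  m_A(x) = Π_λ (x − λ)^{k_λ}
where k_λ is the size of the *largest* Jordan block for λ (equivalently, the smallest k with (A − λI)^k v = 0 for every generalised eigenvector v of λ).

  λ = -1: largest Jordan block has size 2, contributing (x + 1)^2

So m_A(x) = (x + 1)^2 = x^2 + 2*x + 1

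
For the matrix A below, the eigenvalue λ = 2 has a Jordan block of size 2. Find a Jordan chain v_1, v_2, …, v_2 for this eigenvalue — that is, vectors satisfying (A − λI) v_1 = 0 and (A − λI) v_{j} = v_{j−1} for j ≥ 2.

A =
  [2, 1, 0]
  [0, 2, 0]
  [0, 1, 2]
A Jordan chain for λ = 2 of length 2:
v_1 = (1, 0, 1)ᵀ
v_2 = (0, 1, 0)ᵀ

Let N = A − (2)·I. We want v_2 with N^2 v_2 = 0 but N^1 v_2 ≠ 0; then v_{j-1} := N · v_j for j = 2, …, 2.

Pick v_2 = (0, 1, 0)ᵀ.
Then v_1 = N · v_2 = (1, 0, 1)ᵀ.

Sanity check: (A − (2)·I) v_1 = (0, 0, 0)ᵀ = 0. ✓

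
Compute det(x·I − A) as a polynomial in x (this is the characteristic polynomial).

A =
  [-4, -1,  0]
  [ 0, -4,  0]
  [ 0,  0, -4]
x^3 + 12*x^2 + 48*x + 64

Expanding det(x·I − A) (e.g. by cofactor expansion or by noting that A is similar to its Jordan form J, which has the same characteristic polynomial as A) gives
  χ_A(x) = x^3 + 12*x^2 + 48*x + 64
which factors as (x + 4)^3. The eigenvalues (with algebraic multiplicities) are λ = -4 with multiplicity 3.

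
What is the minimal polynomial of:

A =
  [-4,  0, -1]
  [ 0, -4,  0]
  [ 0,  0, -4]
x^2 + 8*x + 16

The characteristic polynomial is χ_A(x) = (x + 4)^3, so the eigenvalues are known. The minimal polynomial is
  m_A(x) = Π_λ (x − λ)^{k_λ}
where k_λ is the size of the *largest* Jordan block for λ (equivalently, the smallest k with (A − λI)^k v = 0 for every generalised eigenvector v of λ).

  λ = -4: largest Jordan block has size 2, contributing (x + 4)^2

So m_A(x) = (x + 4)^2 = x^2 + 8*x + 16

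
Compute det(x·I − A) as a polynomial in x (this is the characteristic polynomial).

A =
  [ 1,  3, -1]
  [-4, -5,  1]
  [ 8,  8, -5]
x^3 + 9*x^2 + 27*x + 27

Expanding det(x·I − A) (e.g. by cofactor expansion or by noting that A is similar to its Jordan form J, which has the same characteristic polynomial as A) gives
  χ_A(x) = x^3 + 9*x^2 + 27*x + 27
which factors as (x + 3)^3. The eigenvalues (with algebraic multiplicities) are λ = -3 with multiplicity 3.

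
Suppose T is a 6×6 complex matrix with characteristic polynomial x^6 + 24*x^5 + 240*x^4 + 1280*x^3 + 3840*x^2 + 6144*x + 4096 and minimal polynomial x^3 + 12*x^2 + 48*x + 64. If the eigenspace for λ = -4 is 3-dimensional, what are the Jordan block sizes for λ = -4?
Block sizes for λ = -4: [3, 2, 1]

Step 1 — from the characteristic polynomial, algebraic multiplicity of λ = -4 is 6. From dim ker(T − (-4)·I) = 3, there are exactly 3 Jordan blocks for λ = -4.
Step 2 — from the minimal polynomial, the factor (x + 4)^3 tells us the largest block for λ = -4 has size 3.
Step 3 — with total size 6, 3 blocks, and largest block 3, the block sizes (in nonincreasing order) are [3, 2, 1].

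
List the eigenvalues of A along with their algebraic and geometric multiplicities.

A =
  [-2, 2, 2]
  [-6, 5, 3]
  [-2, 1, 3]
λ = 2: alg = 3, geom = 2

Step 1 — factor the characteristic polynomial to read off the algebraic multiplicities:
  χ_A(x) = (x - 2)^3

Step 2 — compute geometric multiplicities via the rank-nullity identity g(λ) = n − rank(A − λI):
  rank(A − (2)·I) = 1, so dim ker(A − (2)·I) = n − 1 = 2

Summary:
  λ = 2: algebraic multiplicity = 3, geometric multiplicity = 2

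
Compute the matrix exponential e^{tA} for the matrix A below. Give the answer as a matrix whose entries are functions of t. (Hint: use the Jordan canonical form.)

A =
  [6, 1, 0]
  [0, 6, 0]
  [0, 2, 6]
e^{tA} =
  [exp(6*t), t*exp(6*t), 0]
  [0, exp(6*t), 0]
  [0, 2*t*exp(6*t), exp(6*t)]

Strategy: write A = P · J · P⁻¹ where J is a Jordan canonical form, so e^{tA} = P · e^{tJ} · P⁻¹, and e^{tJ} can be computed block-by-block.

A has Jordan form
J =
  [6, 1, 0]
  [0, 6, 0]
  [0, 0, 6]
(up to reordering of blocks).

Per-block formulas:
  For a 1×1 block at λ = 6: exp(t · [6]) = [e^(6t)].
  For a 2×2 Jordan block J_2(6): exp(t · J_2(6)) = e^(6t)·(I + t·N), where N is the 2×2 nilpotent shift.

After assembling e^{tJ} and conjugating by P, we get:

e^{tA} =
  [exp(6*t), t*exp(6*t), 0]
  [0, exp(6*t), 0]
  [0, 2*t*exp(6*t), exp(6*t)]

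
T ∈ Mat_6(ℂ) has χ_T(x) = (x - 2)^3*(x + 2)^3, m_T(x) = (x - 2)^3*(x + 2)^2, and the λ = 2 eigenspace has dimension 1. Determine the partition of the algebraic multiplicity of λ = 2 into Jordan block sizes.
Block sizes for λ = 2: [3]

Step 1 — from the characteristic polynomial, algebraic multiplicity of λ = 2 is 3. From dim ker(T − (2)·I) = 1, there are exactly 1 Jordan blocks for λ = 2.
Step 2 — from the minimal polynomial, the factor (x − 2)^3 tells us the largest block for λ = 2 has size 3.
Step 3 — with total size 3, 1 blocks, and largest block 3, the block sizes (in nonincreasing order) are [3].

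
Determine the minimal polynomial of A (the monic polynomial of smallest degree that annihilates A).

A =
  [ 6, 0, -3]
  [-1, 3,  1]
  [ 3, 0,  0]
x^2 - 6*x + 9

The characteristic polynomial is χ_A(x) = (x - 3)^3, so the eigenvalues are known. The minimal polynomial is
  m_A(x) = Π_λ (x − λ)^{k_λ}
where k_λ is the size of the *largest* Jordan block for λ (equivalently, the smallest k with (A − λI)^k v = 0 for every generalised eigenvector v of λ).

  λ = 3: largest Jordan block has size 2, contributing (x − 3)^2

So m_A(x) = (x - 3)^2 = x^2 - 6*x + 9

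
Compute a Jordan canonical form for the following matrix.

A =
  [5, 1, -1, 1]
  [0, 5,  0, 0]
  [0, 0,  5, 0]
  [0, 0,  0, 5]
J_2(5) ⊕ J_1(5) ⊕ J_1(5)

The characteristic polynomial is
  det(x·I − A) = x^4 - 20*x^3 + 150*x^2 - 500*x + 625 = (x - 5)^4

Eigenvalues and multiplicities (the geometric multiplicity of λ is n − rank(A − λI), which equals the number of Jordan blocks for λ):
  λ = 5: algebraic multiplicity = 4, geometric multiplicity = 3

Determining the block sizes for each eigenvalue:
  λ = 5: 3 blocks summing to 4 forces exactly one block of size 2 and the rest size 1 → block sizes [2, 1, 1]

Assembling the blocks gives a Jordan form
J =
  [5, 1, 0, 0]
  [0, 5, 0, 0]
  [0, 0, 5, 0]
  [0, 0, 0, 5]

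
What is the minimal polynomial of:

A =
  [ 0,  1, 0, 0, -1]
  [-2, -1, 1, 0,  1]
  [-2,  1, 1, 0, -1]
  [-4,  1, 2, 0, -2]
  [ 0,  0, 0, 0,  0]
x^3

The characteristic polynomial is χ_A(x) = x^5, so the eigenvalues are known. The minimal polynomial is
  m_A(x) = Π_λ (x − λ)^{k_λ}
where k_λ is the size of the *largest* Jordan block for λ (equivalently, the smallest k with (A − λI)^k v = 0 for every generalised eigenvector v of λ).

  λ = 0: largest Jordan block has size 3, contributing (x − 0)^3

So m_A(x) = x^3 = x^3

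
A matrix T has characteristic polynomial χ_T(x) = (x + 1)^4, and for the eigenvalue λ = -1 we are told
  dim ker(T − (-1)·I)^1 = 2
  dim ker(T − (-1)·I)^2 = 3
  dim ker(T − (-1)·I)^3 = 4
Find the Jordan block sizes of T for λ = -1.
Block sizes for λ = -1: [3, 1]

From the dimensions of kernels of powers, the number of Jordan blocks of size at least j is d_j − d_{j−1} where d_j = dim ker(N^j) (with d_0 = 0). Computing the differences gives [2, 1, 1].
The number of blocks of size exactly k is (#blocks of size ≥ k) − (#blocks of size ≥ k + 1), so the partition is: 1 block(s) of size 1, 1 block(s) of size 3.
In nonincreasing order the block sizes are [3, 1].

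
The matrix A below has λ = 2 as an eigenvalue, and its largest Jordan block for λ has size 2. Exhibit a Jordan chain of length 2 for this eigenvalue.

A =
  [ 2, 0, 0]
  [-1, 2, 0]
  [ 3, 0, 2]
A Jordan chain for λ = 2 of length 2:
v_1 = (0, -1, 3)ᵀ
v_2 = (1, 0, 0)ᵀ

Let N = A − (2)·I. We want v_2 with N^2 v_2 = 0 but N^1 v_2 ≠ 0; then v_{j-1} := N · v_j for j = 2, …, 2.

Pick v_2 = (1, 0, 0)ᵀ.
Then v_1 = N · v_2 = (0, -1, 3)ᵀ.

Sanity check: (A − (2)·I) v_1 = (0, 0, 0)ᵀ = 0. ✓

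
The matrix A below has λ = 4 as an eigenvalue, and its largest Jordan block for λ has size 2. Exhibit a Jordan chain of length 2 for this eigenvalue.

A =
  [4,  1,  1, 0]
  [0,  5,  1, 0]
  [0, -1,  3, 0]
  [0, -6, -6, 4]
A Jordan chain for λ = 4 of length 2:
v_1 = (1, 1, -1, -6)ᵀ
v_2 = (0, 1, 0, 0)ᵀ

Let N = A − (4)·I. We want v_2 with N^2 v_2 = 0 but N^1 v_2 ≠ 0; then v_{j-1} := N · v_j for j = 2, …, 2.

Pick v_2 = (0, 1, 0, 0)ᵀ.
Then v_1 = N · v_2 = (1, 1, -1, -6)ᵀ.

Sanity check: (A − (4)·I) v_1 = (0, 0, 0, 0)ᵀ = 0. ✓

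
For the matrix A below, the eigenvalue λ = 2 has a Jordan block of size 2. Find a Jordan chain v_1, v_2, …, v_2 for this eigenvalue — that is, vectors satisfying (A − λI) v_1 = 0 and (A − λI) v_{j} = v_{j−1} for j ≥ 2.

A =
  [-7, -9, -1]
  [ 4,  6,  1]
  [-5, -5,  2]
A Jordan chain for λ = 2 of length 2:
v_1 = (-1, 1, 0)ᵀ
v_2 = (0, 0, 1)ᵀ

Let N = A − (2)·I. We want v_2 with N^2 v_2 = 0 but N^1 v_2 ≠ 0; then v_{j-1} := N · v_j for j = 2, …, 2.

Pick v_2 = (0, 0, 1)ᵀ.
Then v_1 = N · v_2 = (-1, 1, 0)ᵀ.

Sanity check: (A − (2)·I) v_1 = (0, 0, 0)ᵀ = 0. ✓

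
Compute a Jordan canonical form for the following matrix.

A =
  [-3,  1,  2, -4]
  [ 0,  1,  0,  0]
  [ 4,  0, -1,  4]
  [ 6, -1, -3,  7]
J_2(1) ⊕ J_2(1)

The characteristic polynomial is
  det(x·I − A) = x^4 - 4*x^3 + 6*x^2 - 4*x + 1 = (x - 1)^4

Eigenvalues and multiplicities (the geometric multiplicity of λ is n − rank(A − λI), which equals the number of Jordan blocks for λ):
  λ = 1: algebraic multiplicity = 4, geometric multiplicity = 2

Determining the block sizes for each eigenvalue:
  λ = 1: with am = 4 and gm = 2, the partition is not yet determined (e.g. several partitions of 4 into 2 parts exist). Let N = A − (1)·I. Computing rank(N^1) = 2, rank(N^2) = 0; the number of blocks of size ≥ j is rank(N^{j−1}) − rank(N^j), giving [2, 2]. So we have 2 block(s) of size 2 → block sizes [2, 2]

Assembling the blocks gives a Jordan form
J =
  [1, 1, 0, 0]
  [0, 1, 0, 0]
  [0, 0, 1, 1]
  [0, 0, 0, 1]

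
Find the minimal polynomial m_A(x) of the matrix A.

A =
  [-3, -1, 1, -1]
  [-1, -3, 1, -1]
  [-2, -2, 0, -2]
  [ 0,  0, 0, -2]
x^2 + 4*x + 4

The characteristic polynomial is χ_A(x) = (x + 2)^4, so the eigenvalues are known. The minimal polynomial is
  m_A(x) = Π_λ (x − λ)^{k_λ}
where k_λ is the size of the *largest* Jordan block for λ (equivalently, the smallest k with (A − λI)^k v = 0 for every generalised eigenvector v of λ).

  λ = -2: largest Jordan block has size 2, contributing (x + 2)^2

So m_A(x) = (x + 2)^2 = x^2 + 4*x + 4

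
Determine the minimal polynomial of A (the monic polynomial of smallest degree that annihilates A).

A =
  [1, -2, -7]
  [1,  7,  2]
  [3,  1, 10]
x^3 - 18*x^2 + 108*x - 216

The characteristic polynomial is χ_A(x) = (x - 6)^3, so the eigenvalues are known. The minimal polynomial is
  m_A(x) = Π_λ (x − λ)^{k_λ}
where k_λ is the size of the *largest* Jordan block for λ (equivalently, the smallest k with (A − λI)^k v = 0 for every generalised eigenvector v of λ).

  λ = 6: largest Jordan block has size 3, contributing (x − 6)^3

So m_A(x) = (x - 6)^3 = x^3 - 18*x^2 + 108*x - 216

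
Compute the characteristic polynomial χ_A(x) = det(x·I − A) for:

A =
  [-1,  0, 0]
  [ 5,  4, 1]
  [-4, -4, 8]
x^3 - 11*x^2 + 24*x + 36

Expanding det(x·I − A) (e.g. by cofactor expansion or by noting that A is similar to its Jordan form J, which has the same characteristic polynomial as A) gives
  χ_A(x) = x^3 - 11*x^2 + 24*x + 36
which factors as (x - 6)^2*(x + 1). The eigenvalues (with algebraic multiplicities) are λ = -1 with multiplicity 1, λ = 6 with multiplicity 2.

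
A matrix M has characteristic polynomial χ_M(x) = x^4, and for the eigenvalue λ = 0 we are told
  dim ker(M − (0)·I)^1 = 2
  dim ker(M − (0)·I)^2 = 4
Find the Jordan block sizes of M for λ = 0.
Block sizes for λ = 0: [2, 2]

From the dimensions of kernels of powers, the number of Jordan blocks of size at least j is d_j − d_{j−1} where d_j = dim ker(N^j) (with d_0 = 0). Computing the differences gives [2, 2].
The number of blocks of size exactly k is (#blocks of size ≥ k) − (#blocks of size ≥ k + 1), so the partition is: 2 block(s) of size 2.
In nonincreasing order the block sizes are [2, 2].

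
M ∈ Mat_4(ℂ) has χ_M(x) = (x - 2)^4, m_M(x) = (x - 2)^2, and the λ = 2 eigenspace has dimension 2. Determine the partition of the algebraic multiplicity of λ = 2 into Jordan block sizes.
Block sizes for λ = 2: [2, 2]

Step 1 — from the characteristic polynomial, algebraic multiplicity of λ = 2 is 4. From dim ker(M − (2)·I) = 2, there are exactly 2 Jordan blocks for λ = 2.
Step 2 — from the minimal polynomial, the factor (x − 2)^2 tells us the largest block for λ = 2 has size 2.
Step 3 — with total size 4, 2 blocks, and largest block 2, the block sizes (in nonincreasing order) are [2, 2].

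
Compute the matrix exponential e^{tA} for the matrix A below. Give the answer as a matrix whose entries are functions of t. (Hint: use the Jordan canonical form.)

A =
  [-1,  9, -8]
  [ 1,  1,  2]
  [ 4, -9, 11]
e^{tA} =
  [-3*t*exp(4*t) - exp(4*t) + 2*exp(3*t), 9*t*exp(4*t), -6*t*exp(4*t) - 2*exp(4*t) + 2*exp(3*t)]
  [t*exp(4*t), -3*t*exp(4*t) + exp(4*t), 2*t*exp(4*t)]
  [3*t*exp(4*t) + exp(4*t) - exp(3*t), -9*t*exp(4*t), 6*t*exp(4*t) + 2*exp(4*t) - exp(3*t)]

Strategy: write A = P · J · P⁻¹ where J is a Jordan canonical form, so e^{tA} = P · e^{tJ} · P⁻¹, and e^{tJ} can be computed block-by-block.

A has Jordan form
J =
  [3, 0, 0]
  [0, 4, 1]
  [0, 0, 4]
(up to reordering of blocks).

Per-block formulas:
  For a 2×2 Jordan block J_2(4): exp(t · J_2(4)) = e^(4t)·(I + t·N), where N is the 2×2 nilpotent shift.
  For a 1×1 block at λ = 3: exp(t · [3]) = [e^(3t)].

After assembling e^{tJ} and conjugating by P, we get:

e^{tA} =
  [-3*t*exp(4*t) - exp(4*t) + 2*exp(3*t), 9*t*exp(4*t), -6*t*exp(4*t) - 2*exp(4*t) + 2*exp(3*t)]
  [t*exp(4*t), -3*t*exp(4*t) + exp(4*t), 2*t*exp(4*t)]
  [3*t*exp(4*t) + exp(4*t) - exp(3*t), -9*t*exp(4*t), 6*t*exp(4*t) + 2*exp(4*t) - exp(3*t)]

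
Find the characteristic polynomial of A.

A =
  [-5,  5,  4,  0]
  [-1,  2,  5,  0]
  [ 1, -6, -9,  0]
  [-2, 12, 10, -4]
x^4 + 16*x^3 + 96*x^2 + 256*x + 256

Expanding det(x·I − A) (e.g. by cofactor expansion or by noting that A is similar to its Jordan form J, which has the same characteristic polynomial as A) gives
  χ_A(x) = x^4 + 16*x^3 + 96*x^2 + 256*x + 256
which factors as (x + 4)^4. The eigenvalues (with algebraic multiplicities) are λ = -4 with multiplicity 4.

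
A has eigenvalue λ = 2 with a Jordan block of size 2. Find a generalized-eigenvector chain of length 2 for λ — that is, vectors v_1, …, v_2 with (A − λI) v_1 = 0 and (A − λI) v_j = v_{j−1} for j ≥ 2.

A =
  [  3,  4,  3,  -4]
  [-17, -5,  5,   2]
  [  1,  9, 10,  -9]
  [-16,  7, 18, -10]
A Jordan chain for λ = 2 of length 2:
v_1 = (-1, 2, -1, 1)ᵀ
v_2 = (2, -3, 3, 0)ᵀ

Let N = A − (2)·I. We want v_2 with N^2 v_2 = 0 but N^1 v_2 ≠ 0; then v_{j-1} := N · v_j for j = 2, …, 2.

Pick v_2 = (2, -3, 3, 0)ᵀ.
Then v_1 = N · v_2 = (-1, 2, -1, 1)ᵀ.

Sanity check: (A − (2)·I) v_1 = (0, 0, 0, 0)ᵀ = 0. ✓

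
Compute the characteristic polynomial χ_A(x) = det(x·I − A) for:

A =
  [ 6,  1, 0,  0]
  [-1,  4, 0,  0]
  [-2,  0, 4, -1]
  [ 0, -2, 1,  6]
x^4 - 20*x^3 + 150*x^2 - 500*x + 625

Expanding det(x·I − A) (e.g. by cofactor expansion or by noting that A is similar to its Jordan form J, which has the same characteristic polynomial as A) gives
  χ_A(x) = x^4 - 20*x^3 + 150*x^2 - 500*x + 625
which factors as (x - 5)^4. The eigenvalues (with algebraic multiplicities) are λ = 5 with multiplicity 4.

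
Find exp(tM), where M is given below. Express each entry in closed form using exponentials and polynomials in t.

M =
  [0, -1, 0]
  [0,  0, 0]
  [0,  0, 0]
e^{tM} =
  [1, -t, 0]
  [0, 1, 0]
  [0, 0, 1]

Strategy: write M = P · J · P⁻¹ where J is a Jordan canonical form, so e^{tM} = P · e^{tJ} · P⁻¹, and e^{tJ} can be computed block-by-block.

M has Jordan form
J =
  [0, 1, 0]
  [0, 0, 0]
  [0, 0, 0]
(up to reordering of blocks).

Per-block formulas:
  For a 2×2 Jordan block J_2(0): exp(t · J_2(0)) = e^(0t)·(I + t·N), where N is the 2×2 nilpotent shift.
  For a 1×1 block at λ = 0: exp(t · [0]) = [e^(0t)].

After assembling e^{tJ} and conjugating by P, we get:

e^{tM} =
  [1, -t, 0]
  [0, 1, 0]
  [0, 0, 1]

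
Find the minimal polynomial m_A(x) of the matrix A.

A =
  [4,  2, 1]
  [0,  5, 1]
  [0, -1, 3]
x^3 - 12*x^2 + 48*x - 64

The characteristic polynomial is χ_A(x) = (x - 4)^3, so the eigenvalues are known. The minimal polynomial is
  m_A(x) = Π_λ (x − λ)^{k_λ}
where k_λ is the size of the *largest* Jordan block for λ (equivalently, the smallest k with (A − λI)^k v = 0 for every generalised eigenvector v of λ).

  λ = 4: largest Jordan block has size 3, contributing (x − 4)^3

So m_A(x) = (x - 4)^3 = x^3 - 12*x^2 + 48*x - 64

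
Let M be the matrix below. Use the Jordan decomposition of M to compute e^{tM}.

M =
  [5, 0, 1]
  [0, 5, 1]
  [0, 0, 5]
e^{tM} =
  [exp(5*t), 0, t*exp(5*t)]
  [0, exp(5*t), t*exp(5*t)]
  [0, 0, exp(5*t)]

Strategy: write M = P · J · P⁻¹ where J is a Jordan canonical form, so e^{tM} = P · e^{tJ} · P⁻¹, and e^{tJ} can be computed block-by-block.

M has Jordan form
J =
  [5, 1, 0]
  [0, 5, 0]
  [0, 0, 5]
(up to reordering of blocks).

Per-block formulas:
  For a 2×2 Jordan block J_2(5): exp(t · J_2(5)) = e^(5t)·(I + t·N), where N is the 2×2 nilpotent shift.
  For a 1×1 block at λ = 5: exp(t · [5]) = [e^(5t)].

After assembling e^{tJ} and conjugating by P, we get:

e^{tM} =
  [exp(5*t), 0, t*exp(5*t)]
  [0, exp(5*t), t*exp(5*t)]
  [0, 0, exp(5*t)]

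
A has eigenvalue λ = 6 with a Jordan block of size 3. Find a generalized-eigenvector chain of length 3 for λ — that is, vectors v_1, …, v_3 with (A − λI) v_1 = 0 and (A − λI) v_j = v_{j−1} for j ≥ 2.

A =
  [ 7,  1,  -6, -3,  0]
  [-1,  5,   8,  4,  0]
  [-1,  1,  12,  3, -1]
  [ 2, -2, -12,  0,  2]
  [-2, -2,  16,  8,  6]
A Jordan chain for λ = 6 of length 3:
v_1 = (2, -2, -2, 4, -4)ᵀ
v_2 = (-6, 8, 6, -12, 16)ᵀ
v_3 = (0, 0, 1, 0, 0)ᵀ

Let N = A − (6)·I. We want v_3 with N^3 v_3 = 0 but N^2 v_3 ≠ 0; then v_{j-1} := N · v_j for j = 3, …, 2.

Pick v_3 = (0, 0, 1, 0, 0)ᵀ.
Then v_2 = N · v_3 = (-6, 8, 6, -12, 16)ᵀ.
Then v_1 = N · v_2 = (2, -2, -2, 4, -4)ᵀ.

Sanity check: (A − (6)·I) v_1 = (0, 0, 0, 0, 0)ᵀ = 0. ✓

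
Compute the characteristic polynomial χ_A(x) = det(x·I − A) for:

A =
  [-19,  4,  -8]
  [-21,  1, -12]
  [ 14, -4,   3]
x^3 + 15*x^2 + 75*x + 125

Expanding det(x·I − A) (e.g. by cofactor expansion or by noting that A is similar to its Jordan form J, which has the same characteristic polynomial as A) gives
  χ_A(x) = x^3 + 15*x^2 + 75*x + 125
which factors as (x + 5)^3. The eigenvalues (with algebraic multiplicities) are λ = -5 with multiplicity 3.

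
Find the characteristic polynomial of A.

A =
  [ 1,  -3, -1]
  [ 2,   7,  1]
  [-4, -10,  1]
x^3 - 9*x^2 + 27*x - 27

Expanding det(x·I − A) (e.g. by cofactor expansion or by noting that A is similar to its Jordan form J, which has the same characteristic polynomial as A) gives
  χ_A(x) = x^3 - 9*x^2 + 27*x - 27
which factors as (x - 3)^3. The eigenvalues (with algebraic multiplicities) are λ = 3 with multiplicity 3.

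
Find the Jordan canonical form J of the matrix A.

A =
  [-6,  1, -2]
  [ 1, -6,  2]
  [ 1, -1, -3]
J_2(-5) ⊕ J_1(-5)

The characteristic polynomial is
  det(x·I − A) = x^3 + 15*x^2 + 75*x + 125 = (x + 5)^3

Eigenvalues and multiplicities (the geometric multiplicity of λ is n − rank(A − λI), which equals the number of Jordan blocks for λ):
  λ = -5: algebraic multiplicity = 3, geometric multiplicity = 2

Determining the block sizes for each eigenvalue:
  λ = -5: 2 blocks summing to 3 forces exactly one block of size 2 and the rest size 1 → block sizes [2, 1]

Assembling the blocks gives a Jordan form
J =
  [-5,  1,  0]
  [ 0, -5,  0]
  [ 0,  0, -5]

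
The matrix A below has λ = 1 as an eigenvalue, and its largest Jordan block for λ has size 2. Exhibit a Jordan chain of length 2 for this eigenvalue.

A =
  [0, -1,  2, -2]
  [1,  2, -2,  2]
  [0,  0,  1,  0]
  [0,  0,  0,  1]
A Jordan chain for λ = 1 of length 2:
v_1 = (-1, 1, 0, 0)ᵀ
v_2 = (1, 0, 0, 0)ᵀ

Let N = A − (1)·I. We want v_2 with N^2 v_2 = 0 but N^1 v_2 ≠ 0; then v_{j-1} := N · v_j for j = 2, …, 2.

Pick v_2 = (1, 0, 0, 0)ᵀ.
Then v_1 = N · v_2 = (-1, 1, 0, 0)ᵀ.

Sanity check: (A − (1)·I) v_1 = (0, 0, 0, 0)ᵀ = 0. ✓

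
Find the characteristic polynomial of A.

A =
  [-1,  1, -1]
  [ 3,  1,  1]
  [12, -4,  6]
x^3 - 6*x^2 + 12*x - 8

Expanding det(x·I − A) (e.g. by cofactor expansion or by noting that A is similar to its Jordan form J, which has the same characteristic polynomial as A) gives
  χ_A(x) = x^3 - 6*x^2 + 12*x - 8
which factors as (x - 2)^3. The eigenvalues (with algebraic multiplicities) are λ = 2 with multiplicity 3.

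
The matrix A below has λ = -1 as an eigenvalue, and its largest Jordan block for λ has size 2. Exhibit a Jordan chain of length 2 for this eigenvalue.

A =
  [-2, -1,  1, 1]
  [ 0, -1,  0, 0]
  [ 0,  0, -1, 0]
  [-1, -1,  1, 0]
A Jordan chain for λ = -1 of length 2:
v_1 = (-1, 0, 0, -1)ᵀ
v_2 = (1, 0, 0, 0)ᵀ

Let N = A − (-1)·I. We want v_2 with N^2 v_2 = 0 but N^1 v_2 ≠ 0; then v_{j-1} := N · v_j for j = 2, …, 2.

Pick v_2 = (1, 0, 0, 0)ᵀ.
Then v_1 = N · v_2 = (-1, 0, 0, -1)ᵀ.

Sanity check: (A − (-1)·I) v_1 = (0, 0, 0, 0)ᵀ = 0. ✓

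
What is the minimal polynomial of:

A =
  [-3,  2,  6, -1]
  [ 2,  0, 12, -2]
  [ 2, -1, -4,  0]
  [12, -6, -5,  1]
x^4 + 6*x^3 + x^2 - 24*x + 16

The characteristic polynomial is χ_A(x) = (x - 1)^2*(x + 4)^2, so the eigenvalues are known. The minimal polynomial is
  m_A(x) = Π_λ (x − λ)^{k_λ}
where k_λ is the size of the *largest* Jordan block for λ (equivalently, the smallest k with (A − λI)^k v = 0 for every generalised eigenvector v of λ).

  λ = -4: largest Jordan block has size 2, contributing (x + 4)^2
  λ = 1: largest Jordan block has size 2, contributing (x − 1)^2

So m_A(x) = (x - 1)^2*(x + 4)^2 = x^4 + 6*x^3 + x^2 - 24*x + 16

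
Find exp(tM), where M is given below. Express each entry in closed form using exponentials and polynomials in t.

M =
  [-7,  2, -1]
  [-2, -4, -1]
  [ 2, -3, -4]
e^{tM} =
  [-t^2*exp(-5*t) - 2*t*exp(-5*t) + exp(-5*t), t^2*exp(-5*t)/2 + 2*t*exp(-5*t), -t^2*exp(-5*t)/2 - t*exp(-5*t)]
  [-2*t*exp(-5*t), t*exp(-5*t) + exp(-5*t), -t*exp(-5*t)]
  [2*t^2*exp(-5*t) + 2*t*exp(-5*t), -t^2*exp(-5*t) - 3*t*exp(-5*t), t^2*exp(-5*t) + t*exp(-5*t) + exp(-5*t)]

Strategy: write M = P · J · P⁻¹ where J is a Jordan canonical form, so e^{tM} = P · e^{tJ} · P⁻¹, and e^{tJ} can be computed block-by-block.

M has Jordan form
J =
  [-5,  1,  0]
  [ 0, -5,  1]
  [ 0,  0, -5]
(up to reordering of blocks).

Per-block formulas:
  For a 3×3 Jordan block J_3(-5): exp(t · J_3(-5)) = e^(-5t)·(I + t·N + (t^2/2)·N^2), where N is the 3×3 nilpotent shift.

After assembling e^{tJ} and conjugating by P, we get:

e^{tM} =
  [-t^2*exp(-5*t) - 2*t*exp(-5*t) + exp(-5*t), t^2*exp(-5*t)/2 + 2*t*exp(-5*t), -t^2*exp(-5*t)/2 - t*exp(-5*t)]
  [-2*t*exp(-5*t), t*exp(-5*t) + exp(-5*t), -t*exp(-5*t)]
  [2*t^2*exp(-5*t) + 2*t*exp(-5*t), -t^2*exp(-5*t) - 3*t*exp(-5*t), t^2*exp(-5*t) + t*exp(-5*t) + exp(-5*t)]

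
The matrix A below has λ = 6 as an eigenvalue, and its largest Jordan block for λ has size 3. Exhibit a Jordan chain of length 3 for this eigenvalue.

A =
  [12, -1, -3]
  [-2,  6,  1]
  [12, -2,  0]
A Jordan chain for λ = 6 of length 3:
v_1 = (2, 0, 4)ᵀ
v_2 = (6, -2, 12)ᵀ
v_3 = (1, 0, 0)ᵀ

Let N = A − (6)·I. We want v_3 with N^3 v_3 = 0 but N^2 v_3 ≠ 0; then v_{j-1} := N · v_j for j = 3, …, 2.

Pick v_3 = (1, 0, 0)ᵀ.
Then v_2 = N · v_3 = (6, -2, 12)ᵀ.
Then v_1 = N · v_2 = (2, 0, 4)ᵀ.

Sanity check: (A − (6)·I) v_1 = (0, 0, 0)ᵀ = 0. ✓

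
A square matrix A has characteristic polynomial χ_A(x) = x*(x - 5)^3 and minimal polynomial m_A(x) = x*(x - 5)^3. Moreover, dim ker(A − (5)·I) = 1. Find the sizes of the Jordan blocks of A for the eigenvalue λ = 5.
Block sizes for λ = 5: [3]

Step 1 — from the characteristic polynomial, algebraic multiplicity of λ = 5 is 3. From dim ker(A − (5)·I) = 1, there are exactly 1 Jordan blocks for λ = 5.
Step 2 — from the minimal polynomial, the factor (x − 5)^3 tells us the largest block for λ = 5 has size 3.
Step 3 — with total size 3, 1 blocks, and largest block 3, the block sizes (in nonincreasing order) are [3].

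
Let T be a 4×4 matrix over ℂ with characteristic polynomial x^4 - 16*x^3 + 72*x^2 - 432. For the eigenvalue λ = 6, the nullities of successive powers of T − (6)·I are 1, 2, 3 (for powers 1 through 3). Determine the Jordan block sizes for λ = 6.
Block sizes for λ = 6: [3]

From the dimensions of kernels of powers, the number of Jordan blocks of size at least j is d_j − d_{j−1} where d_j = dim ker(N^j) (with d_0 = 0). Computing the differences gives [1, 1, 1].
The number of blocks of size exactly k is (#blocks of size ≥ k) − (#blocks of size ≥ k + 1), so the partition is: 1 block(s) of size 3.
In nonincreasing order the block sizes are [3].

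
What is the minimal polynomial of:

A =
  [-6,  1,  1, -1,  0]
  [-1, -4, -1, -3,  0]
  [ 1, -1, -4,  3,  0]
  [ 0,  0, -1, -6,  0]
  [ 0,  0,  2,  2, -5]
x^3 + 15*x^2 + 75*x + 125

The characteristic polynomial is χ_A(x) = (x + 5)^5, so the eigenvalues are known. The minimal polynomial is
  m_A(x) = Π_λ (x − λ)^{k_λ}
where k_λ is the size of the *largest* Jordan block for λ (equivalently, the smallest k with (A − λI)^k v = 0 for every generalised eigenvector v of λ).

  λ = -5: largest Jordan block has size 3, contributing (x + 5)^3

So m_A(x) = (x + 5)^3 = x^3 + 15*x^2 + 75*x + 125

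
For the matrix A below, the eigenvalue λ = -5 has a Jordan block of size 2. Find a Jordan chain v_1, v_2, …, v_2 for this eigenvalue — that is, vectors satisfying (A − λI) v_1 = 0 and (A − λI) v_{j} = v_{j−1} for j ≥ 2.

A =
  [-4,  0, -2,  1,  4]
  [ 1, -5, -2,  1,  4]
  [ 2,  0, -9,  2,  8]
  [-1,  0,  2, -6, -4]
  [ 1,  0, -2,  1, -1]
A Jordan chain for λ = -5 of length 2:
v_1 = (1, 1, 2, -1, 1)ᵀ
v_2 = (1, 0, 0, 0, 0)ᵀ

Let N = A − (-5)·I. We want v_2 with N^2 v_2 = 0 but N^1 v_2 ≠ 0; then v_{j-1} := N · v_j for j = 2, …, 2.

Pick v_2 = (1, 0, 0, 0, 0)ᵀ.
Then v_1 = N · v_2 = (1, 1, 2, -1, 1)ᵀ.

Sanity check: (A − (-5)·I) v_1 = (0, 0, 0, 0, 0)ᵀ = 0. ✓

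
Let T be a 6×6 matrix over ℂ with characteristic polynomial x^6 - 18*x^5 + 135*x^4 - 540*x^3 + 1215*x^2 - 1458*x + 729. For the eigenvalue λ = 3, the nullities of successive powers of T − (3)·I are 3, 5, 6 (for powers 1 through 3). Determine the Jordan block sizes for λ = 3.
Block sizes for λ = 3: [3, 2, 1]

From the dimensions of kernels of powers, the number of Jordan blocks of size at least j is d_j − d_{j−1} where d_j = dim ker(N^j) (with d_0 = 0). Computing the differences gives [3, 2, 1].
The number of blocks of size exactly k is (#blocks of size ≥ k) − (#blocks of size ≥ k + 1), so the partition is: 1 block(s) of size 1, 1 block(s) of size 2, 1 block(s) of size 3.
In nonincreasing order the block sizes are [3, 2, 1].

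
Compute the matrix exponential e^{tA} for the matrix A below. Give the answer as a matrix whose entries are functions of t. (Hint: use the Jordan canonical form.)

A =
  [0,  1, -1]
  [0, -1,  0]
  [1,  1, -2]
e^{tA} =
  [t*exp(-t) + exp(-t), t*exp(-t), -t*exp(-t)]
  [0, exp(-t), 0]
  [t*exp(-t), t*exp(-t), -t*exp(-t) + exp(-t)]

Strategy: write A = P · J · P⁻¹ where J is a Jordan canonical form, so e^{tA} = P · e^{tJ} · P⁻¹, and e^{tJ} can be computed block-by-block.

A has Jordan form
J =
  [-1,  1,  0]
  [ 0, -1,  0]
  [ 0,  0, -1]
(up to reordering of blocks).

Per-block formulas:
  For a 1×1 block at λ = -1: exp(t · [-1]) = [e^(-1t)].
  For a 2×2 Jordan block J_2(-1): exp(t · J_2(-1)) = e^(-1t)·(I + t·N), where N is the 2×2 nilpotent shift.

After assembling e^{tJ} and conjugating by P, we get:

e^{tA} =
  [t*exp(-t) + exp(-t), t*exp(-t), -t*exp(-t)]
  [0, exp(-t), 0]
  [t*exp(-t), t*exp(-t), -t*exp(-t) + exp(-t)]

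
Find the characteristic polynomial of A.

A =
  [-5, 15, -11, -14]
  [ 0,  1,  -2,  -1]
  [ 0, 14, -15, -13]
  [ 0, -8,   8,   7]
x^4 + 12*x^3 + 46*x^2 + 60*x + 25

Expanding det(x·I − A) (e.g. by cofactor expansion or by noting that A is similar to its Jordan form J, which has the same characteristic polynomial as A) gives
  χ_A(x) = x^4 + 12*x^3 + 46*x^2 + 60*x + 25
which factors as (x + 1)^2*(x + 5)^2. The eigenvalues (with algebraic multiplicities) are λ = -5 with multiplicity 2, λ = -1 with multiplicity 2.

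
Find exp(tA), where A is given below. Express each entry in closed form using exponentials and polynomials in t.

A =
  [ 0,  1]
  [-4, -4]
e^{tA} =
  [2*t*exp(-2*t) + exp(-2*t), t*exp(-2*t)]
  [-4*t*exp(-2*t), -2*t*exp(-2*t) + exp(-2*t)]

Strategy: write A = P · J · P⁻¹ where J is a Jordan canonical form, so e^{tA} = P · e^{tJ} · P⁻¹, and e^{tJ} can be computed block-by-block.

A has Jordan form
J =
  [-2,  1]
  [ 0, -2]
(up to reordering of blocks).

Per-block formulas:
  For a 2×2 Jordan block J_2(-2): exp(t · J_2(-2)) = e^(-2t)·(I + t·N), where N is the 2×2 nilpotent shift.

After assembling e^{tJ} and conjugating by P, we get:

e^{tA} =
  [2*t*exp(-2*t) + exp(-2*t), t*exp(-2*t)]
  [-4*t*exp(-2*t), -2*t*exp(-2*t) + exp(-2*t)]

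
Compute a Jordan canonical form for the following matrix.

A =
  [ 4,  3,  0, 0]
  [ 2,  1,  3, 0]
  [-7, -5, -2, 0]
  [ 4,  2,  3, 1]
J_3(1) ⊕ J_1(1)

The characteristic polynomial is
  det(x·I − A) = x^4 - 4*x^3 + 6*x^2 - 4*x + 1 = (x - 1)^4

Eigenvalues and multiplicities (the geometric multiplicity of λ is n − rank(A − λI), which equals the number of Jordan blocks for λ):
  λ = 1: algebraic multiplicity = 4, geometric multiplicity = 2

Determining the block sizes for each eigenvalue:
  λ = 1: with am = 4 and gm = 2, the partition is not yet determined (e.g. several partitions of 4 into 2 parts exist). Let N = A − (1)·I. Computing rank(N^1) = 2, rank(N^2) = 1, rank(N^3) = 0; the number of blocks of size ≥ j is rank(N^{j−1}) − rank(N^j), giving [2, 1, 1]. So we have 1 block(s) of size 3, 1 block(s) of size 1 → block sizes [3, 1]

Assembling the blocks gives a Jordan form
J =
  [1, 1, 0, 0]
  [0, 1, 1, 0]
  [0, 0, 1, 0]
  [0, 0, 0, 1]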